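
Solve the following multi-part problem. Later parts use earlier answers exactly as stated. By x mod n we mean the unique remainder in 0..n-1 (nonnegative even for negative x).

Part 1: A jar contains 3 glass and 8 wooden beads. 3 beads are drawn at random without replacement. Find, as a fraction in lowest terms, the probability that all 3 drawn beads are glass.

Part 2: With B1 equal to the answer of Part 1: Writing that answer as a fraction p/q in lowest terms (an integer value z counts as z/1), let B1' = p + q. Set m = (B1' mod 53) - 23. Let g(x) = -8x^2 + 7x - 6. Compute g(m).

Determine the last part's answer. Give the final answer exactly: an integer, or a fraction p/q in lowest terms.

Part 1: total draws C(11,3) = 165; favorable C(3,3) = 1; P = 1/165; answer 1/165
Part 2: B1 = 1/165; threaded value p + q = 166; m = -16; -8*(-16)^2 + 7*(-16)^1 - 6 = (-2048) + (-112) + (-6) = -2166; answer -2166

-2166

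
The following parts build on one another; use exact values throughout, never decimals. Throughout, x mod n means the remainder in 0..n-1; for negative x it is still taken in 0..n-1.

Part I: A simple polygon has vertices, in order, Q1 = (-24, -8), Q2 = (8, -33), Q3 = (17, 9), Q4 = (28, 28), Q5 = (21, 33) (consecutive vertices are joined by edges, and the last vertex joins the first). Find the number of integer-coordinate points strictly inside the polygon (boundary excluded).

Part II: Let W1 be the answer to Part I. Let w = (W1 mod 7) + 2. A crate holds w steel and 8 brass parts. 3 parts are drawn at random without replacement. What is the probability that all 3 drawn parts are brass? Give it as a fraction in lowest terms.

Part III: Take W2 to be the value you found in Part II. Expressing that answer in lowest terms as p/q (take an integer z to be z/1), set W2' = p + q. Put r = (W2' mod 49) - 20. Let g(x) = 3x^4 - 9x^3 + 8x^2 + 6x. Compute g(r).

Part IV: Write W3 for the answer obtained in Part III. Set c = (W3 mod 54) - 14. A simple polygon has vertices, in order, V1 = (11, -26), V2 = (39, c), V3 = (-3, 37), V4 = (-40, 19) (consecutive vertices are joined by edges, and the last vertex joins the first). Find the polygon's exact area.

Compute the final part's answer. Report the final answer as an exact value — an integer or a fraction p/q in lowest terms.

Part I: cross terms: (-24*-33 - 8*-8)=856, (8*9 - 17*-33)=633, (17*28 - 28*9)=224, (28*33 - 21*28)=336, (21*-8 - -24*33)=624; twice the area = |2673| = 2673; area = 2673/2; boundary points = 1 + 3 + 1 + 1 + 1 = 7; strictly interior points = area - boundary/2 + 1 = 1334; answer 1334
Part II: W1 = 1334; w = 6; total draws C(14,3) = 364; favorable C(8,3) = 56; P = 2/13; answer 2/13
Part III: W2 = 2/13; threaded value p + q = 15; r = -5; 3*(-5)^4 - 9*(-5)^3 + 8*(-5)^2 + 6*(-5)^1 = (1875) + (1125) + (200) + (-30) = 3170; answer 3170
Part IV: W3 = 3170; c = 24; cross terms: (11*24 - 39*-26)=1278, (39*37 - -3*24)=1515, (-3*19 - -40*37)=1423, (-40*-26 - 11*19)=831; twice the area = |5047| = 5047; area = 5047/2; answer 5047/2

5047/2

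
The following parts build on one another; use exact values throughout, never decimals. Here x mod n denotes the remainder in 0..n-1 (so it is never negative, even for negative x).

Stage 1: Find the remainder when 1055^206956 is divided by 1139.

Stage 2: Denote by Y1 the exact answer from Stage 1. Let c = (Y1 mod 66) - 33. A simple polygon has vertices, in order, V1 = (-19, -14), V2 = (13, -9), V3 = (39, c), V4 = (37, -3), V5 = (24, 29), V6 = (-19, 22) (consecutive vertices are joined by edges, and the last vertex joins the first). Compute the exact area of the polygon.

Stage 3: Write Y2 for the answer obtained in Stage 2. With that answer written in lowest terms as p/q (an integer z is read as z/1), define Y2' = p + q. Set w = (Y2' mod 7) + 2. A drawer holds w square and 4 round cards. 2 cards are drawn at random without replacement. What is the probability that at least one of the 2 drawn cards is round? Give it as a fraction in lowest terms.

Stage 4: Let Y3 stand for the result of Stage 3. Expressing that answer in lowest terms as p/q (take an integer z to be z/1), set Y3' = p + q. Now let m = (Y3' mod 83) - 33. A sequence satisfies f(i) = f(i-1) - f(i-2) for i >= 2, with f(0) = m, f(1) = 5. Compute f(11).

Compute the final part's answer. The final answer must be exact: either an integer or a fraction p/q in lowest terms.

Stage 1: squarings mod 1139: 1055^1=1055, 1055^2=222, 1055^4=307, 1055^8=851, 1055^16=936, 1055^32=205, 1055^64=1021, 1055^128=256, 1055^256=613, 1055^512=1038, 1055^1024=1089, 1055^2048=222, 1055^4096=307, 1055^8192=851, 1055^16384=936, 1055^32768=205, 1055^65536=1021, 1055^131072=256; 1055^206956 = 1055^4 * 1055^8 * 1055^32 * 1055^64 * 1055^2048 * 1055^8192 * 1055^65536 * 1055^131072 = 341 (mod 1139); answer 341
Stage 2: Y1 = 341; c = -22; cross terms: (-19*-9 - 13*-14)=353, (13*-22 - 39*-9)=65, (39*-3 - 37*-22)=697, (37*29 - 24*-3)=1145, (24*22 - -19*29)=1079, (-19*-14 - -19*22)=684; twice the area = |4023| = 4023; area = 4023/2; answer 4023/2
Stage 3: Y2 = 4023/2; threaded value p + q = 4025; w = 2; total draws C(6,2) = 15; complement C(2,2) = 1; favorable 15 - 1 = 14; P = 14/15; answer 14/15
Stage 4: Y3 = 14/15; threaded value p + q = 29; m = -4; f(2) = 1*(5) - 1*(-4) = 9; iterating: f(2)=9, f(3)=4, f(4)=-5, f(5)=-9, f(6)=-4, f(7)=5, f(8)=9, f(9)=4, f(10)=-5, f(11)=-9; answer -9

-9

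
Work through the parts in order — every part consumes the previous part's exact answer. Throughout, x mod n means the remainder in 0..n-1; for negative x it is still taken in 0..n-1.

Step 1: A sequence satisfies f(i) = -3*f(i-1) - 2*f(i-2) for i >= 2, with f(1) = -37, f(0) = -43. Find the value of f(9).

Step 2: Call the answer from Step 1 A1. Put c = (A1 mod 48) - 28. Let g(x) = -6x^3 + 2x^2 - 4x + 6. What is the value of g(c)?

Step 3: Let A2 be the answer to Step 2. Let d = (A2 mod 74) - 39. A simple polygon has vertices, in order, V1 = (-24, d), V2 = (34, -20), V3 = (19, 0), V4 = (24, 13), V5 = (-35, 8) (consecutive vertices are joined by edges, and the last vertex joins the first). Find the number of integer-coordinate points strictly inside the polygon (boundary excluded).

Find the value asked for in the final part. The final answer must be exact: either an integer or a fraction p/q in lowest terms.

1901

Step 1: f(2) = -3*(-37) - 2*(-43) = 197; iterating: f(2)=197, f(3)=-517, f(4)=1157, f(5)=-2437, f(6)=4997, f(7)=-10117, f(8)=20357, f(9)=-40837; answer -40837
Step 2: A1 = -40837; c = -17; -6*(-17)^3 + 2*(-17)^2 - 4*(-17)^1 + 6 = (29478) + (578) + (68) + (6) = 30130; answer 30130
Step 3: A2 = 30130; d = -27; cross terms: (-24*-20 - 34*-27)=1398, (34*0 - 19*-20)=380, (19*13 - 24*0)=247, (24*8 - -35*13)=647, (-35*-27 - -24*8)=1137; twice the area = |3809| = 3809; area = 3809/2; boundary points = 1 + 5 + 1 + 1 + 1 = 9; strictly interior points = area - boundary/2 + 1 = 1901; answer 1901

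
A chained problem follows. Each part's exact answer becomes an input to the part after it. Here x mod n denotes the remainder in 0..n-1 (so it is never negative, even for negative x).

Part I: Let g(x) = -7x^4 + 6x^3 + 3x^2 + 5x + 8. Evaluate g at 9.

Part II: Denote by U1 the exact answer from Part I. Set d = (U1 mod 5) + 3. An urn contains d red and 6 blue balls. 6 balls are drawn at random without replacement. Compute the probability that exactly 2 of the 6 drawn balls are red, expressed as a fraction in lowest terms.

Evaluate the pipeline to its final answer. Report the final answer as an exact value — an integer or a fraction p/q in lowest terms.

75/308

Part I: -7*(9)^4 + 6*(9)^3 + 3*(9)^2 + 5*(9)^1 + 8 = (-45927) + (4374) + (243) + (45) + (8) = -41257; answer -41257
Part II: U1 = -41257; d = 6; total draws C(12,6) = 924; favorable C(6,2)*C(6,4) = 225; P = 75/308; answer 75/308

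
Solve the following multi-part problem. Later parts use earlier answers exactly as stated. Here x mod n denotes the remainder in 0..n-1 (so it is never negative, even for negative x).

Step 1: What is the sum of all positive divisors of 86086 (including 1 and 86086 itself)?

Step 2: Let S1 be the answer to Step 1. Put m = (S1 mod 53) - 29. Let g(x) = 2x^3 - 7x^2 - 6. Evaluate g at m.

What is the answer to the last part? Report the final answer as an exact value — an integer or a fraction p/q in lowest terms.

Step 1: 86086 = 2 * 7 * 11 * 13 * 43; sigma = (1 + 2) * (1 + 7) * (1 + 11) * (1 + 13) * (1 + 43) = 3 * 8 * 12 * 14 * 44 = 177408; answer 177408
Step 2: S1 = 177408; m = -12; 2*(-12)^3 - 7*(-12)^2 - 6 = (-3456) + (-1008) + (-6) = -4470; answer -4470

-4470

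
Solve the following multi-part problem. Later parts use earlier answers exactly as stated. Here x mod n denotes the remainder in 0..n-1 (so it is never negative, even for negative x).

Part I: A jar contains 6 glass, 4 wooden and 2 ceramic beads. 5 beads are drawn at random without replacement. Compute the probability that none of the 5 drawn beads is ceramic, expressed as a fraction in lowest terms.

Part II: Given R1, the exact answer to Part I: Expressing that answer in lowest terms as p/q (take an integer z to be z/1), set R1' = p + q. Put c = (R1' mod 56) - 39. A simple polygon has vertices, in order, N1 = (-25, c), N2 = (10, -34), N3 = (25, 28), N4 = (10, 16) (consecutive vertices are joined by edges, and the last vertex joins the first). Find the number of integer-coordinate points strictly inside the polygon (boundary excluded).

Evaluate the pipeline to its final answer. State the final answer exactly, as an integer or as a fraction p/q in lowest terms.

1248

Part I: total draws C(12,5) = 792; favorable C(10,5) = 252; P = 7/22; answer 7/22
Part II: R1 = 7/22; threaded value p + q = 29; c = -10; cross terms: (-25*-34 - 10*-10)=950, (10*28 - 25*-34)=1130, (25*16 - 10*28)=120, (10*-10 - -25*16)=300; twice the area = |2500| = 2500; area = 1250; boundary points = 1 + 1 + 3 + 1 = 6; strictly interior points = area - boundary/2 + 1 = 1248; answer 1248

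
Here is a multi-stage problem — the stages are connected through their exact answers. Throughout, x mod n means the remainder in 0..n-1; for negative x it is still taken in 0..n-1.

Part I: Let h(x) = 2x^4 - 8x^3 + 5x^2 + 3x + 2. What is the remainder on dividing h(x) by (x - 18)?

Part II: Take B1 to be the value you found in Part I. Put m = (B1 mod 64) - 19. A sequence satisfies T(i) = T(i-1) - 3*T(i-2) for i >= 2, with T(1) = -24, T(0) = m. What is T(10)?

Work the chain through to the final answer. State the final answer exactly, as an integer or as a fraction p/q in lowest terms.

4806

Part I: remainder = value at the root: 2*(18)^4 - 8*(18)^3 + 5*(18)^2 + 3*(18)^1 + 2 = (209952) + (-46656) + (1620) + (54) + (2) = 164972; answer 164972
Part II: B1 = 164972; m = 25; T(2) = 1*(-24) - 3*(25) = -99; iterating: T(2)=-99, T(3)=-27, T(4)=270, T(5)=351, T(6)=-459, T(7)=-1512, T(8)=-135, T(9)=4401, T(10)=4806; answer 4806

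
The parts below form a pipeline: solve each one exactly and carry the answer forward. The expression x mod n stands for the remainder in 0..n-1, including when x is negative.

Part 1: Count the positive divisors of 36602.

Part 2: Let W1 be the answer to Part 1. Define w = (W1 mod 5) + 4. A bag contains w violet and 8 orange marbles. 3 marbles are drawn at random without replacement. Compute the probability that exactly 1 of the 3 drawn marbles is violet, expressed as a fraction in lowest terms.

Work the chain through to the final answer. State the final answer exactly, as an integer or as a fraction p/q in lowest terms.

2/5

Part 1: 36602 = 2 * 18301; number of divisors = (1+1) * (1+1) = 4; answer 4
Part 2: W1 = 4; w = 8; total draws C(16,3) = 560; favorable C(8,1)*C(8,2) = 224; P = 2/5; answer 2/5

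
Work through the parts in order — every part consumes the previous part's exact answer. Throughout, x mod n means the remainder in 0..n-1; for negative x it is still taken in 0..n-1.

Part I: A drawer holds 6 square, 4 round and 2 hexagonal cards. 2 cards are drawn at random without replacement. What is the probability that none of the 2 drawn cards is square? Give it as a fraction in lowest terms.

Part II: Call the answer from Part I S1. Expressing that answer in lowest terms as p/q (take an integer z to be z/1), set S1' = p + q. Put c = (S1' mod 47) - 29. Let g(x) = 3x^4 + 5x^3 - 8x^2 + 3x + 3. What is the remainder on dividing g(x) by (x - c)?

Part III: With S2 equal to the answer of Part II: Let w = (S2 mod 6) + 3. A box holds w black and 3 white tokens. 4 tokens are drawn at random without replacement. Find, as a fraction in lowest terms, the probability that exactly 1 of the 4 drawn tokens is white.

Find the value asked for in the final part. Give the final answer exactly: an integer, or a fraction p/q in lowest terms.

Part I: total draws C(12,2) = 66; favorable C(6,2) = 15; P = 5/22; answer 5/22
Part II: S1 = 5/22; threaded value p + q = 27; c = -2; remainder = value at the root: 3*(-2)^4 + 5*(-2)^3 - 8*(-2)^2 + 3*(-2)^1 + 3 = (48) + (-40) + (-32) + (-6) + (3) = -27; answer -27
Part III: S2 = -27; w = 6; total draws C(9,4) = 126; favorable C(3,1)*C(6,3) = 60; P = 10/21; answer 10/21

10/21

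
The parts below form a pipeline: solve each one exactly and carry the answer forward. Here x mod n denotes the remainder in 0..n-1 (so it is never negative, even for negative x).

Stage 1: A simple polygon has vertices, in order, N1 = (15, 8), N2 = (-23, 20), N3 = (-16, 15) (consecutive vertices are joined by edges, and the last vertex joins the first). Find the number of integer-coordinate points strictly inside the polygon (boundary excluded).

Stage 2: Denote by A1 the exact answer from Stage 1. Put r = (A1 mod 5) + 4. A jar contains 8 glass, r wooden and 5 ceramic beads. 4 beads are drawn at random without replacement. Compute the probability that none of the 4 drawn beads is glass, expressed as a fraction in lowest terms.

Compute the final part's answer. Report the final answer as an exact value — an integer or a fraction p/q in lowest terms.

Stage 1: cross terms: (15*20 - -23*8)=484, (-23*15 - -16*20)=-25, (-16*8 - 15*15)=-353; twice the area = |106| = 106; area = 53; boundary points = 2 + 1 + 1 = 4; strictly interior points = area - boundary/2 + 1 = 52; answer 52
Stage 2: A1 = 52; r = 6; total draws C(19,4) = 3876; favorable C(11,4) = 330; P = 55/646; answer 55/646

55/646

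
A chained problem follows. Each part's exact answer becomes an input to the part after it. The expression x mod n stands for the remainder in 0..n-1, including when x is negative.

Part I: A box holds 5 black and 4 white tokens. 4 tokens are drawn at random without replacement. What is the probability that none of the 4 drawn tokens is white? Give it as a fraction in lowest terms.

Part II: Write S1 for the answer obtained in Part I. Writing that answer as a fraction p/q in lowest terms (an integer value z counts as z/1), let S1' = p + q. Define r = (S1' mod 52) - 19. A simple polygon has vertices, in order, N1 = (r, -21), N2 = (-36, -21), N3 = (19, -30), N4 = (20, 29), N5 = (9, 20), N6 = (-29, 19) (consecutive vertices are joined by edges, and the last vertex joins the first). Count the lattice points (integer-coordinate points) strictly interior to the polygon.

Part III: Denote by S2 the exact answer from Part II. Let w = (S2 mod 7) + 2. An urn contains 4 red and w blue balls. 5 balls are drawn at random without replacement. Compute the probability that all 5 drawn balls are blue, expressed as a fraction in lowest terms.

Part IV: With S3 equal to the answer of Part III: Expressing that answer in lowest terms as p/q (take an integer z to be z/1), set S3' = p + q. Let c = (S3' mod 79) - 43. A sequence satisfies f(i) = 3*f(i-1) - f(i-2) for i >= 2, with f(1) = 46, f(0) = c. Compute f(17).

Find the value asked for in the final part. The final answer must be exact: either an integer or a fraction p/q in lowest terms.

Part I: total draws C(9,4) = 126; favorable C(5,4) = 5; P = 5/126; answer 5/126
Part II: S1 = 5/126; threaded value p + q = 131; r = 8; cross terms: (8*-21 - -36*-21)=-924, (-36*-30 - 19*-21)=1479, (19*29 - 20*-30)=1151, (20*20 - 9*29)=139, (9*19 - -29*20)=751, (-29*-21 - 8*19)=457; twice the area = |3053| = 3053; area = 3053/2; boundary points = 44 + 1 + 1 + 1 + 1 + 1 = 49; strictly interior points = area - boundary/2 + 1 = 1503; answer 1503
Part III: S2 = 1503; w = 7; total draws C(11,5) = 462; favorable C(7,5) = 21; P = 1/22; answer 1/22
Part IV: S3 = 1/22; threaded value p + q = 23; c = -20; f(2) = 3*(46) - 1*(-20) = 158; iterating: f(2)=158, f(3)=428, f(4)=1126, f(5)=2950, f(6)=7724, f(7)=20222, f(8)=52942, f(9)=138604, f(10)=362870, f(11)=950006, f(12)=2487148, f(13)=6511438, f(14)=17047166, f(15)=44630060, f(16)=116843014, f(17)=305898982; answer 305898982

305898982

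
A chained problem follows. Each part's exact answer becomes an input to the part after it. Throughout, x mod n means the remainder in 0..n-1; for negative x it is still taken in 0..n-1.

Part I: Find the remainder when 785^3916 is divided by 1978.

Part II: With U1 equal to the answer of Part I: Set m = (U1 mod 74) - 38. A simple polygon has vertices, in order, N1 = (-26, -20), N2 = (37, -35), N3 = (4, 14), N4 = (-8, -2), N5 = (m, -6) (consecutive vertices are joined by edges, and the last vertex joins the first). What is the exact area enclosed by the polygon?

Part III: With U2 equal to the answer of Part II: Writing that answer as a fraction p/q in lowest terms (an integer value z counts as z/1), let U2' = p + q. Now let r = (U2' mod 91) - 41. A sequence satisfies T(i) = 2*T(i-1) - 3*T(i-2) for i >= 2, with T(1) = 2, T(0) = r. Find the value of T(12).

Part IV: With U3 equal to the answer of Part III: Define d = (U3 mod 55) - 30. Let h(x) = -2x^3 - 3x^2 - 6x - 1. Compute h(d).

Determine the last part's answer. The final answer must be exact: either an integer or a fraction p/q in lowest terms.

41719

Part I: squarings mod 1978: 785^1=785, 785^2=1067, 785^4=1139, 785^8=1731, 785^16=1669, 785^32=537, 785^64=1559, 785^128=1497, 785^256=1913, 785^512=269, 785^1024=1153, 785^2048=193; 785^3916 = 785^4 * 785^8 * 785^64 * 785^256 * 785^512 * 785^1024 * 785^2048 = 1933 (mod 1978); answer 1933
Part II: U1 = 1933; m = -29; cross terms: (-26*-35 - 37*-20)=1650, (37*14 - 4*-35)=658, (4*-2 - -8*14)=104, (-8*-6 - -29*-2)=-10, (-29*-20 - -26*-6)=424; twice the area = |2826| = 2826; area = 1413; answer 1413
Part III: U2 = 1413; threaded value p + q = 1414; r = 8; T(2) = 2*(2) - 3*(8) = -20; iterating: T(2)=-20, T(3)=-46, T(4)=-32, T(5)=74, T(6)=244, T(7)=266, T(8)=-200, T(9)=-1198, T(10)=-1796, T(11)=2, T(12)=5392; answer 5392
Part IV: U3 = 5392; d = -28; -2*(-28)^3 - 3*(-28)^2 - 6*(-28)^1 - 1 = (43904) + (-2352) + (168) + (-1) = 41719; answer 41719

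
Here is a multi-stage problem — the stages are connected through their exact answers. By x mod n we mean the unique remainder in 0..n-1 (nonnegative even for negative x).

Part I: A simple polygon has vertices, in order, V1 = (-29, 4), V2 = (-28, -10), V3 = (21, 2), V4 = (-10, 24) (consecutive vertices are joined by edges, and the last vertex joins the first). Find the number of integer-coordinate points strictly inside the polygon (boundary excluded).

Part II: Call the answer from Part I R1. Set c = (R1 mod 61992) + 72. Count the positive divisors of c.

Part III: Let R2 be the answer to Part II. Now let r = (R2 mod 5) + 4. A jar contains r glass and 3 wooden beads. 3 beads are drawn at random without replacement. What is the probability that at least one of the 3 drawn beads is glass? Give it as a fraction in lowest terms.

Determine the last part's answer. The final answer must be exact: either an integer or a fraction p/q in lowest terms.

Part I: cross terms: (-29*-10 - -28*4)=402, (-28*2 - 21*-10)=154, (21*24 - -10*2)=524, (-10*4 - -29*24)=656; twice the area = |1736| = 1736; area = 868; boundary points = 1 + 1 + 1 + 1 = 4; strictly interior points = area - boundary/2 + 1 = 867; answer 867
Part II: R1 = 867; c = 939; 939 = 3 * 313; number of divisors = (1+1) * (1+1) = 4; answer 4
Part III: R2 = 4; r = 8; total draws C(11,3) = 165; complement C(3,3) = 1; favorable 165 - 1 = 164; P = 164/165; answer 164/165

164/165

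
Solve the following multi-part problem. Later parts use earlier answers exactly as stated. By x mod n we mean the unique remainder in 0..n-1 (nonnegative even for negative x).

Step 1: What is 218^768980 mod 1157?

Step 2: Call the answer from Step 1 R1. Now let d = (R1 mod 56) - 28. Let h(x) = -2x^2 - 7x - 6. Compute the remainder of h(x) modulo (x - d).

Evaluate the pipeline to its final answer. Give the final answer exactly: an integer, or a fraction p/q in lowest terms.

Step 1: squarings mod 1157: 218^1=218, 218^2=87, 218^4=627, 218^8=906, 218^16=523, 218^32=477, 218^64=757, 218^128=334, 218^256=484, 218^512=542, 218^1024=1043, 218^2048=269, 218^4096=627, 218^8192=906, 218^16384=523, 218^32768=477, 218^65536=757, 218^131072=334, 218^262144=484, 218^524288=542; 218^768980 = 218^4 * 218^16 * 218^64 * 218^128 * 218^256 * 218^512 * 218^2048 * 218^4096 * 218^8192 * 218^32768 * 218^65536 * 218^131072 * 218^524288 = 217 (mod 1157); answer 217
Step 2: R1 = 217; d = 21; remainder = value at the root: -2*(21)^2 - 7*(21)^1 - 6 = (-882) + (-147) + (-6) = -1035; answer -1035

-1035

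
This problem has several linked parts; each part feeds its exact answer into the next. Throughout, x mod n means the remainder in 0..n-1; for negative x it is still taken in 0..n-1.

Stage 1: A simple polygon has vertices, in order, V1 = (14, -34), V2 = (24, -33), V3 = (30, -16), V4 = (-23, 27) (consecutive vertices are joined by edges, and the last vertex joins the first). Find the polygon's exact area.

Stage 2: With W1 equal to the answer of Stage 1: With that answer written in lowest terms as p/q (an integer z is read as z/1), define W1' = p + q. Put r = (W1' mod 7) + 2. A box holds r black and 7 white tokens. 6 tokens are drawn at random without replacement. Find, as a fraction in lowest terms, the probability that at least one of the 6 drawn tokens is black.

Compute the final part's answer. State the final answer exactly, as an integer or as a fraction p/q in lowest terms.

Stage 1: cross terms: (14*-33 - 24*-34)=354, (24*-16 - 30*-33)=606, (30*27 - -23*-16)=442, (-23*-34 - 14*27)=404; twice the area = |1806| = 1806; area = 903; answer 903
Stage 2: W1 = 903; threaded value p + q = 904; r = 3; total draws C(10,6) = 210; complement C(7,6) = 7; favorable 210 - 7 = 203; P = 29/30; answer 29/30

29/30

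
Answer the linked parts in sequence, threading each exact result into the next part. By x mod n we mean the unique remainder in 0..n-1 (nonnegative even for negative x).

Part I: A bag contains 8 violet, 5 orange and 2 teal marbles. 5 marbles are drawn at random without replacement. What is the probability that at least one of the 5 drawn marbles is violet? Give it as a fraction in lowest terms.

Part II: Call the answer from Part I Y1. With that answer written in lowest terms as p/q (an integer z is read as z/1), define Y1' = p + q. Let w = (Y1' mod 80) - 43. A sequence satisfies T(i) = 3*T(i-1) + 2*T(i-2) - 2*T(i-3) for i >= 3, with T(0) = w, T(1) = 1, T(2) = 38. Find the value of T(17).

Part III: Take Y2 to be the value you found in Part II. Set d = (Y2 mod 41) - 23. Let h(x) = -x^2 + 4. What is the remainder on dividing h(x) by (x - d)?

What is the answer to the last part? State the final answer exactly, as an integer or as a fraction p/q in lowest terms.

Part I: total draws C(15,5) = 3003; complement C(7,5) = 21; favorable 3003 - 21 = 2982; P = 142/143; answer 142/143
Part II: Y1 = 142/143; threaded value p + q = 285; w = 2; T(3) = 3*(38) + 2*(1) - 2*(2) = 112; iterating: T(3)=112, T(4)=410, T(5)=1378, T(6)=4730, T(7)=16126, T(8)=55082, T(9)=188038, T(10)=642026, T(11)=2191990, T(12)=7483946, T(13)=25551766, T(14)=87239210, T(15)=297853270, T(16)=1016934698, T(17)=3472032214; answer 3472032214
Part III: Y2 = 3472032214; d = -1; remainder = value at the root: -1*(-1)^2 + 4 = (-1) + (4) = 3; answer 3

3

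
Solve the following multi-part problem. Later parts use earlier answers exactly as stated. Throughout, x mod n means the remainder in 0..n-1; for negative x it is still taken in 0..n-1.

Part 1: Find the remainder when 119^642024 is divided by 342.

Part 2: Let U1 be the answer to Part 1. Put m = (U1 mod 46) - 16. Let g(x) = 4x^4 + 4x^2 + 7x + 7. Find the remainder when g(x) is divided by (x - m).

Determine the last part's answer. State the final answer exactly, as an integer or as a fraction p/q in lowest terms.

203302

Part 1: squarings mod 342: 119^1=119, 119^2=139, 119^4=169, 119^8=175, 119^16=187, 119^32=85, 119^64=43, 119^128=139, 119^256=169, 119^512=175, 119^1024=187, 119^2048=85, 119^4096=43, 119^8192=139, 119^16384=169, 119^32768=175, 119^65536=187, 119^131072=85, 119^262144=43, 119^524288=139; 119^642024 = 119^8 * 119^32 * 119^64 * 119^128 * 119^256 * 119^512 * 119^2048 * 119^16384 * 119^32768 * 119^65536 * 119^524288 = 1 (mod 342); answer 1
Part 2: U1 = 1; m = -15; remainder = value at the root: 4*(-15)^4 + 4*(-15)^2 + 7*(-15)^1 + 7 = (202500) + (900) + (-105) + (7) = 203302; answer 203302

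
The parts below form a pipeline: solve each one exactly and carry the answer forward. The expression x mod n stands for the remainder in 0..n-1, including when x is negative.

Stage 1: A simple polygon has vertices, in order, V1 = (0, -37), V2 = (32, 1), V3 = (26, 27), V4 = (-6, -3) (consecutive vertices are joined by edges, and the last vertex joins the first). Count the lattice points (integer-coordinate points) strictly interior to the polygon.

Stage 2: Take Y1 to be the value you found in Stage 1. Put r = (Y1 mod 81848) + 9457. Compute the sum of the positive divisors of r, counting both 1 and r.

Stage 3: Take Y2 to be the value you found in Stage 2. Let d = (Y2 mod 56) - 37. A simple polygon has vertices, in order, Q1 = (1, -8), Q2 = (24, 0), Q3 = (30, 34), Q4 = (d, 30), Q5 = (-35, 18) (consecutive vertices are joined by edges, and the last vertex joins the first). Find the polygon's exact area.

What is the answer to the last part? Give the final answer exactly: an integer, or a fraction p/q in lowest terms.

Stage 1: cross terms: (0*1 - 32*-37)=1184, (32*27 - 26*1)=838, (26*-3 - -6*27)=84, (-6*-37 - 0*-3)=222; twice the area = |2328| = 2328; area = 1164; boundary points = 2 + 2 + 2 + 2 = 8; strictly interior points = area - boundary/2 + 1 = 1161; answer 1161
Stage 2: Y1 = 1161; r = 10618; 10618 = 2 * 5309; sigma = (1 + 2) * (1 + 5309) = 3 * 5310 = 15930; answer 15930
Stage 3: Y2 = 15930; d = -11; cross terms: (1*0 - 24*-8)=192, (24*34 - 30*0)=816, (30*30 - -11*34)=1274, (-11*18 - -35*30)=852, (-35*-8 - 1*18)=262; twice the area = |3396| = 3396; area = 1698; answer 1698

1698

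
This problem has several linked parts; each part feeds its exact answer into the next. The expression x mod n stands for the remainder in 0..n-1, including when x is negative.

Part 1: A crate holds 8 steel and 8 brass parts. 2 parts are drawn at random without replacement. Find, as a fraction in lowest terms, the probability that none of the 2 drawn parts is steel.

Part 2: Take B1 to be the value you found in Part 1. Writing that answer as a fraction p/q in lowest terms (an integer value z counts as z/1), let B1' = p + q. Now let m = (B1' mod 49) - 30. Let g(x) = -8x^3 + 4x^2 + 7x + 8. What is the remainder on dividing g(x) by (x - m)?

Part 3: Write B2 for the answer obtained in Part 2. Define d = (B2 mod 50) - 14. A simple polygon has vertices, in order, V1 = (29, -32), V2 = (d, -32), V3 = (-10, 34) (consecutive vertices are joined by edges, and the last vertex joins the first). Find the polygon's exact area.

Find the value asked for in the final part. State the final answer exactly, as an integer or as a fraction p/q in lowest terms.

Part 1: total draws C(16,2) = 120; favorable C(8,2) = 28; P = 7/30; answer 7/30
Part 2: B1 = 7/30; threaded value p + q = 37; m = 7; remainder = value at the root: -8*(7)^3 + 4*(7)^2 + 7*(7)^1 + 8 = (-2744) + (196) + (49) + (8) = -2491; answer -2491
Part 3: B2 = -2491; d = -5; cross terms: (29*-32 - -5*-32)=-1088, (-5*34 - -10*-32)=-490, (-10*-32 - 29*34)=-666; twice the area = |-2244| = 2244; area = 1122; answer 1122

1122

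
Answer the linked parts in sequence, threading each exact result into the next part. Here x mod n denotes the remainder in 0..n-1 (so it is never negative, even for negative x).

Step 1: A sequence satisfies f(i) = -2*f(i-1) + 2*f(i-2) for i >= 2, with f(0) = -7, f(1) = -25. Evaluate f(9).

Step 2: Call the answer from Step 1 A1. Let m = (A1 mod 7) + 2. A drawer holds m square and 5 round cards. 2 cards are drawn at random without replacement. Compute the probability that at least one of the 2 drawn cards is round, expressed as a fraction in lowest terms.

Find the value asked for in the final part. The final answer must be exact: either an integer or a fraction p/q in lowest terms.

Step 1: f(2) = -2*(-25) + 2*(-7) = 36; iterating: f(2)=36, f(3)=-122, f(4)=316, f(5)=-876, f(6)=2384, f(7)=-6520, f(8)=17808, f(9)=-48656; answer -48656
Step 2: A1 = -48656; m = 3; total draws C(8,2) = 28; complement C(3,2) = 3; favorable 28 - 3 = 25; P = 25/28; answer 25/28

25/28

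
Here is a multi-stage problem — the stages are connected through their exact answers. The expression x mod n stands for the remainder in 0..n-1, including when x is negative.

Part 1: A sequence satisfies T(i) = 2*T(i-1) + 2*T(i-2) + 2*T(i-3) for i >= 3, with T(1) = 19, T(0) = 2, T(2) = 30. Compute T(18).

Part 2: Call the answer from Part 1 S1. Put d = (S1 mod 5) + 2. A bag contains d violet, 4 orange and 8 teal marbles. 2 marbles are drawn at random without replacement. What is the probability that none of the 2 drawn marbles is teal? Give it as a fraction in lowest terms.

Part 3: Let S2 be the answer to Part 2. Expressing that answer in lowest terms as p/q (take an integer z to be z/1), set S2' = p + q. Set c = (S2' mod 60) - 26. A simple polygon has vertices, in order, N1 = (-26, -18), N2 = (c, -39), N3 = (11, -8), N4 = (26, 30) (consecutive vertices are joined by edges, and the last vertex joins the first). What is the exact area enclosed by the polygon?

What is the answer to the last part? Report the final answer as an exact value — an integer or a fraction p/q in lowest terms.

2093/2

Part 1: T(3) = 2*(30) + 2*(19) + 2*(2) = 102; iterating: T(3)=102, T(4)=302, T(5)=868, T(6)=2544, T(7)=7428, T(8)=21680, T(9)=63304, T(10)=184824, T(11)=539616, T(12)=1575488, T(13)=4599856, T(14)=13429920, T(15)=39210528, T(16)=114480608, T(17)=334242112, T(18)=975866496; answer 975866496
Part 2: S1 = 975866496; d = 3; total draws C(15,2) = 105; favorable C(7,2) = 21; P = 1/5; answer 1/5
Part 3: S2 = 1/5; threaded value p + q = 6; c = -20; cross terms: (-26*-39 - -20*-18)=654, (-20*-8 - 11*-39)=589, (11*30 - 26*-8)=538, (26*-18 - -26*30)=312; twice the area = |2093| = 2093; area = 2093/2; answer 2093/2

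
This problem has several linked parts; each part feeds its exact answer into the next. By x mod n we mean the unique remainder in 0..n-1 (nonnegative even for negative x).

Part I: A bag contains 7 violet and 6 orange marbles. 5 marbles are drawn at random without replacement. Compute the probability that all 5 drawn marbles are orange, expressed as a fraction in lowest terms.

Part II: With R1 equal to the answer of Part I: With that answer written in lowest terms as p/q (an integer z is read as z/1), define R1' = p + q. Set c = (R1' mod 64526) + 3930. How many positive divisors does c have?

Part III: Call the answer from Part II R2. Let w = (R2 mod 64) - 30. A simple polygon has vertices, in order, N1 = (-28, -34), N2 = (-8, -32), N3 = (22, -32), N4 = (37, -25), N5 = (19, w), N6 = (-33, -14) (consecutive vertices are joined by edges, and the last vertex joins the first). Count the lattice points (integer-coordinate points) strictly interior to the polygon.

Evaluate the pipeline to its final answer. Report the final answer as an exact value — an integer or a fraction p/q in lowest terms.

Part I: total draws C(13,5) = 1287; favorable C(6,5) = 6; P = 2/429; answer 2/429
Part II: R1 = 2/429; threaded value p + q = 431; c = 4361; 4361 = 7^2 * 89; number of divisors = (2+1) * (1+1) = 6; answer 6
Part III: R2 = 6; w = -24; cross terms: (-28*-32 - -8*-34)=624, (-8*-32 - 22*-32)=960, (22*-25 - 37*-32)=634, (37*-24 - 19*-25)=-413, (19*-14 - -33*-24)=-1058, (-33*-34 - -28*-14)=730; twice the area = |1477| = 1477; area = 1477/2; boundary points = 2 + 30 + 1 + 1 + 2 + 5 = 41; strictly interior points = area - boundary/2 + 1 = 719; answer 719

719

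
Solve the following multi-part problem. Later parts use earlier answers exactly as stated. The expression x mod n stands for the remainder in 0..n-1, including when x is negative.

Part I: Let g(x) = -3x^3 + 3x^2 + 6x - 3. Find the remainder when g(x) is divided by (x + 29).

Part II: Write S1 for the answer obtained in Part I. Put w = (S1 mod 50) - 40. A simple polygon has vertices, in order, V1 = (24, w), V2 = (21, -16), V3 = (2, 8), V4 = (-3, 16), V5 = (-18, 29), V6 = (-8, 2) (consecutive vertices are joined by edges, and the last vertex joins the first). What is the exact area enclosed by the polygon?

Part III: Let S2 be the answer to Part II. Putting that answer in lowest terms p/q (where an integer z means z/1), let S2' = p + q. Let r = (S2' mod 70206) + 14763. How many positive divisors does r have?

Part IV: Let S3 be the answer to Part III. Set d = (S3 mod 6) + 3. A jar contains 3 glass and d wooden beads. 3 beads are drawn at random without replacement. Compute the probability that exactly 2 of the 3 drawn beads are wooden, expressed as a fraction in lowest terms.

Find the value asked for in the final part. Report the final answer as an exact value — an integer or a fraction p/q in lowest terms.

15/28

Part I: remainder = value at the root: -3*(-29)^3 + 3*(-29)^2 + 6*(-29)^1 - 3 = (73167) + (2523) + (-174) + (-3) = 75513; answer 75513
Part II: S1 = 75513; w = -27; cross terms: (24*-16 - 21*-27)=183, (21*8 - 2*-16)=200, (2*16 - -3*8)=56, (-3*29 - -18*16)=201, (-18*2 - -8*29)=196, (-8*-27 - 24*2)=168; twice the area = |1004| = 1004; area = 502; answer 502
Part III: S2 = 502; threaded value p + q = 503; r = 15266; 15266 = 2 * 17 * 449; number of divisors = (1+1) * (1+1) * (1+1) = 8; answer 8
Part IV: S3 = 8; d = 5; total draws C(8,3) = 56; favorable C(5,2)*C(3,1) = 30; P = 15/28; answer 15/28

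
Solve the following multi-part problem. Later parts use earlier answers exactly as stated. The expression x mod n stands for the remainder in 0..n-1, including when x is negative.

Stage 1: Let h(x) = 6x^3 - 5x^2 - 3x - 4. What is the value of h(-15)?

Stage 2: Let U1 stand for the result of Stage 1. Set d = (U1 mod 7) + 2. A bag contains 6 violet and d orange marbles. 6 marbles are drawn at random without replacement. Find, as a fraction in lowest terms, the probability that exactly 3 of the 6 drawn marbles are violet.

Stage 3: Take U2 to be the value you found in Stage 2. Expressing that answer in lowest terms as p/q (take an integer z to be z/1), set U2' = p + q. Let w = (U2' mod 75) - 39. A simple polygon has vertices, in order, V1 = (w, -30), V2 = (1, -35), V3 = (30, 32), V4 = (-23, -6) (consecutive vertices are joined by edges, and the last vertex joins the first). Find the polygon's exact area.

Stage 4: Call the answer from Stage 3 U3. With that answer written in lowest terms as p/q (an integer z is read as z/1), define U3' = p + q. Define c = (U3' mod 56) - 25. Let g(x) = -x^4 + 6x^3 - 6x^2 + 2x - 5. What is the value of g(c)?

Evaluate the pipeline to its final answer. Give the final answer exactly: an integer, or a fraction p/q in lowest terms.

-11213

Stage 1: 6*(-15)^3 - 5*(-15)^2 - 3*(-15)^1 - 4 = (-20250) + (-1125) + (45) + (-4) = -21334; answer -21334
Stage 2: U1 = -21334; d = 4; total draws C(10,6) = 210; favorable C(6,3)*C(4,3) = 80; P = 8/21; answer 8/21
Stage 3: U2 = 8/21; threaded value p + q = 29; w = -10; cross terms: (-10*-35 - 1*-30)=380, (1*32 - 30*-35)=1082, (30*-6 - -23*32)=556, (-23*-30 - -10*-6)=630; twice the area = |2648| = 2648; area = 1324; answer 1324
Stage 4: U3 = 1324; threaded value p + q = 1325; c = 12; -1*(12)^4 + 6*(12)^3 - 6*(12)^2 + 2*(12)^1 - 5 = (-20736) + (10368) + (-864) + (24) + (-5) = -11213; answer -11213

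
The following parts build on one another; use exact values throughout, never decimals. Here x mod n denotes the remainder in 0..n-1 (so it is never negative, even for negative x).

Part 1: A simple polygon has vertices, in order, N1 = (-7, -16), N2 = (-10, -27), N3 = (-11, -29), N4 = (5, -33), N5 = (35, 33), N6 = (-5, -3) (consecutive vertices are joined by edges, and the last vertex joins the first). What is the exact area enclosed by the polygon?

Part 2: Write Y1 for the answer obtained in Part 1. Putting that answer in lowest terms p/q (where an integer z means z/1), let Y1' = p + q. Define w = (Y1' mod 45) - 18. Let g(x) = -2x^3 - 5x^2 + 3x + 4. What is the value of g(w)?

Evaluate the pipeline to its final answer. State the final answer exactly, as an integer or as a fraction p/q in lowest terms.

Part 1: cross terms: (-7*-27 - -10*-16)=29, (-10*-29 - -11*-27)=-7, (-11*-33 - 5*-29)=508, (5*33 - 35*-33)=1320, (35*-3 - -5*33)=60, (-5*-16 - -7*-3)=59; twice the area = |1969| = 1969; area = 1969/2; answer 1969/2
Part 2: Y1 = 1969/2; threaded value p + q = 1971; w = 18; -2*(18)^3 - 5*(18)^2 + 3*(18)^1 + 4 = (-11664) + (-1620) + (54) + (4) = -13226; answer -13226

-13226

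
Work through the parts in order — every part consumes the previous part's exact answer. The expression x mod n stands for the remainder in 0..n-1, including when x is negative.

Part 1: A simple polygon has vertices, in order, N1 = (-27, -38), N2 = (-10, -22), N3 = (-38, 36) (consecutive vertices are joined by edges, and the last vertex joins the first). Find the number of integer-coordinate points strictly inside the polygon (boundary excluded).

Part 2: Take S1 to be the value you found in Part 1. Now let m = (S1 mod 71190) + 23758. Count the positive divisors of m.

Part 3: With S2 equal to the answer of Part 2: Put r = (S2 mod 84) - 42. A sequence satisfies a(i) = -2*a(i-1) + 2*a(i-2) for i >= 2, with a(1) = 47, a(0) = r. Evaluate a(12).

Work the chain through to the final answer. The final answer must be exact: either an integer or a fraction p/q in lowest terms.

Part 1: cross terms: (-27*-22 - -10*-38)=214, (-10*36 - -38*-22)=-1196, (-38*-38 - -27*36)=2416; twice the area = |1434| = 1434; area = 717; boundary points = 1 + 2 + 1 = 4; strictly interior points = area - boundary/2 + 1 = 716; answer 716
Part 2: S1 = 716; m = 24474; 24474 = 2 * 3 * 4079; number of divisors = (1+1) * (1+1) * (1+1) = 8; answer 8
Part 3: S2 = 8; r = -34; a(2) = -2*(47) + 2*(-34) = -162; iterating: a(2)=-162, a(3)=418, a(4)=-1160, a(5)=3156, a(6)=-8632, a(7)=23576, a(8)=-64416, a(9)=175984, a(10)=-480800, a(11)=1313568, a(12)=-3588736; answer -3588736

-3588736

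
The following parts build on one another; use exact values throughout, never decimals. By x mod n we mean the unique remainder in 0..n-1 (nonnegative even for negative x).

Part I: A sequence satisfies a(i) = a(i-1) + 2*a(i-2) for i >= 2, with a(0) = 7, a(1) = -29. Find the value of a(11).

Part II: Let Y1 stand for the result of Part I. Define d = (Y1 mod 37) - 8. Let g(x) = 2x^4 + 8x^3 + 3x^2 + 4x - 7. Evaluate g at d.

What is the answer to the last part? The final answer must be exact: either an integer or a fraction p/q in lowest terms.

Part I: a(2) = 1*(-29) + 2*(7) = -15; iterating: a(2)=-15, a(3)=-73, a(4)=-103, a(5)=-249, a(6)=-455, a(7)=-953, a(8)=-1863, a(9)=-3769, a(10)=-7495, a(11)=-15033; answer -15033
Part II: Y1 = -15033; d = 18; 2*(18)^4 + 8*(18)^3 + 3*(18)^2 + 4*(18)^1 - 7 = (209952) + (46656) + (972) + (72) + (-7) = 257645; answer 257645

257645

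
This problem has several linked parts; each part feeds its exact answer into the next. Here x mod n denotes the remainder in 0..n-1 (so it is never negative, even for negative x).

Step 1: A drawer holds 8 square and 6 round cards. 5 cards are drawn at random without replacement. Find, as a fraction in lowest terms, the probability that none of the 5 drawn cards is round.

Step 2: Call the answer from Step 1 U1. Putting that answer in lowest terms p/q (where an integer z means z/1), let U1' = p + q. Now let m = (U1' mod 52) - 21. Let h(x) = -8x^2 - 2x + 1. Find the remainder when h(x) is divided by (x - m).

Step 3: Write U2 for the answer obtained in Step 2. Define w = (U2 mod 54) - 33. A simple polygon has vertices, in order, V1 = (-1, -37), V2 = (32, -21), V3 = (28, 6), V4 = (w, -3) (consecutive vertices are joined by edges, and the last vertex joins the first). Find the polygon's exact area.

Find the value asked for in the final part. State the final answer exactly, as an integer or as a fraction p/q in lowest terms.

1078

Step 1: total draws C(14,5) = 2002; favorable C(8,5) = 56; P = 4/143; answer 4/143
Step 2: U1 = 4/143; threaded value p + q = 147; m = 22; remainder = value at the root: -8*(22)^2 - 2*(22)^1 + 1 = (-3872) + (-44) + (1) = -3915; answer -3915
Step 3: U2 = -3915; w = -6; cross terms: (-1*-21 - 32*-37)=1205, (32*6 - 28*-21)=780, (28*-3 - -6*6)=-48, (-6*-37 - -1*-3)=219; twice the area = |2156| = 2156; area = 1078; answer 1078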